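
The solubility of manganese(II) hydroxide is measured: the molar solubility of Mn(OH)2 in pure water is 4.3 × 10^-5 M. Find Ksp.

Mn(OH)2(s) <=> Mn^2+(aq) + 2 OH^-(aq)
Let s = molar solubility. Then [Mn^2+] = s and [OH^-] = 2s.
Ksp = [Mn^2+][OH^-]^2
Ksp = s(2s)^2 = 4s^3
With s = 4.3 × 10^-5: Ksp = 3.2 x 10^-13

Ksp = 3.2 x 10^-13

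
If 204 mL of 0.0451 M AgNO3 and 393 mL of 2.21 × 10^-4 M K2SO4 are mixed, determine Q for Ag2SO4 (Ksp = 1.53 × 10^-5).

Q = 3.46e-8

Total volume = 204 + 393 = 597 mL.
[Ag^+] = 4.51 × 10^-2 × (204/597) = 1.541 × 10^-2 M
[SO4^2-] = 2.21 x 10^-4 × (393/597) = 1.455 × 10^-4 M
Ag2SO4(s) ⇌ 2 Ag^+(aq) + SO4^2-(aq), so Q = [Ag^+]^2[SO4^2-]
Q = (1.541 × 10^-2)^2(1.455 x 10^-4) = 3.46 × 10^-8
Q < Ksp, so no precipitate of Ag2SO4 forms.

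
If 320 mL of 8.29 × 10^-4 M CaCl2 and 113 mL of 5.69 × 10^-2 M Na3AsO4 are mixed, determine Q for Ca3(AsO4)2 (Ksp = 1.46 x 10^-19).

Total volume = 320 + 113 = 433 mL.
[Ca^2+] = 8.29 × 10^-4 × (320/433) = 6.127 x 10^-4 M
[AsO4^3-] = 5.69 × 10^-2 × (113/433) = 1.485 x 10^-2 M
Ca3(AsO4)2(s) <=> 3 Ca^2+ + 2 AsO4^3-, so Q = [Ca^2+]^3[AsO4^3-]^2
Q = (6.127 × 10^-4)^3(1.485 × 10^-2)^2 = 5.07 × 10^-14
Q > Ksp, so Ca3(AsO4)2 will precipitate.

Q ≈ 5.07e-14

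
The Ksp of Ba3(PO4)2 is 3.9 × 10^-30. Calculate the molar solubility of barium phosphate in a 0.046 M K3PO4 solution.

Ba3(PO4)2(s) ⇌ 3 Ba^2+(aq) + 2 PO4^3-(aq)
Ksp = [Ba^2+]^3[PO4^3-]^2
If s mol/L dissolves here, [Ba^2+] = 3s, [PO4^3-] = 0.046 + 2s ≈ 0.046 (Ksp is small, so little additional dissolves).
Ksp ≈ (3s)^3 × (0.046)^2
s = 4.1 × 10^-10 M
Check: 2s = 8.2 × 10^-10 ≪ 0.046, so the approximation is valid.

s = 4.1 x 10^-10 M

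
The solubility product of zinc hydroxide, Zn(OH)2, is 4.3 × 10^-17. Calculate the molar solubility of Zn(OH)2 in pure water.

s ≈ 2.2e-6 M

Zn(OH)2(s) ⇌ Zn^2+(aq) + 2 OH^-(aq)
Ksp = [Zn^2+][OH^-]^2
With molar solubility s: [Zn^2+] = s, [OH^-] = 2s.
Substituting: Ksp = s(2s)^2 = 4s^3
s = (4.3 × 10^-17 / 4)^(1/3) = 2.2 × 10^-6 M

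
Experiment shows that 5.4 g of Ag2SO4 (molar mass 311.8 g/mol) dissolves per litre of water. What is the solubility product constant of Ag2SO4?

Molar solubility s = (5.4 g/L) / (311.8 g/mol) = 1.73 × 10^-2 M.
Ag2SO4(s) ⇌ 2 Ag^+ + SO4^2-
Let s = molar solubility. Then [Ag^+] = 2s and [SO4^2-] = s.
Ksp = [Ag^+]^2[SO4^2-]
So Ksp = (2s)^2 × s = 4s^3
Ksp = 4 × (1.73 × 10^-2)^3 = 2.1 x 10^-5

2.1 × 10^-5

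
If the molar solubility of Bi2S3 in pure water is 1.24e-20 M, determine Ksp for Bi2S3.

3.17 × 10^-98

Bi2S3(s) ⇌ 2 Bi^3+(aq) + 3 S^2-(aq)
Let s = molar solubility. Then [Bi^3+] = 2s and [S^2-] = 3s.
Ksp = [Bi^3+]^2[S^2-]^3
Substituting: Ksp = (2s)^2(3s)^3 = 108s^5
Ksp = 108 × (1.24 × 10^-20)^5 = 3.17 × 10^-98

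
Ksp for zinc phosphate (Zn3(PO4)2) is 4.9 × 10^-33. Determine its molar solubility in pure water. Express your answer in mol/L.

s ≈ 1.4 × 10^-7 M

Zn3(PO4)2(s) ⇌ 3 Zn^2+ + 2 PO4^3-
Ksp = [Zn^2+]^3[PO4^3-]^2
With molar solubility s: [Zn^2+] = 3s, [PO4^3-] = 2s.
Ksp = (3s)^3(2s)^2 = 108s^5
s^5 = 4.9 × 10^-33 / 108, so s = 1.4 × 10^-7 M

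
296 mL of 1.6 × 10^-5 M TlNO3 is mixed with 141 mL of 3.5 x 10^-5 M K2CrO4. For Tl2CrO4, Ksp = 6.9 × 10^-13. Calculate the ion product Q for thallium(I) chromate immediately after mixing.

Total volume = 296 + 141 = 437 mL.
[Tl^+] = 1.6 x 10^-5 × (296/437) = 1.08 x 10^-5 M
[CrO4^2-] = 3.5 x 10^-5 × (141/437) = 1.13 × 10^-5 M
Tl2CrO4(s) ⇌ 2 Tl^+(aq) + CrO4^2-(aq), so Q = [Tl^+]^2[CrO4^2-]
Q = (1.08 x 10^-5)^2(1.13 × 10^-5) = 1.3 × 10^-15
Q < Ksp, so no precipitate of Tl2CrO4 forms.

1.3 × 10^-15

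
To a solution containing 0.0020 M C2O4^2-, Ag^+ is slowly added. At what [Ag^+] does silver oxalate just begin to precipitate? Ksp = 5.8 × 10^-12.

5.4e-5 M

Ag2C2O4(s) ⇌ 2 Ag^+(aq) + C2O4^2-(aq)
Ksp = [Ag^+]^2[C2O4^2-]
Precipitation begins when Q = Ksp. With [C2O4^2-] = 0.0020 M:
5.8 × 10^-12 = (0.0020) × [Ag^+]^2
[Ag^+] = (5.8 × 10^-12 / 2.0 × 10^-3)^(1/2) = 5.4 × 10^-5 M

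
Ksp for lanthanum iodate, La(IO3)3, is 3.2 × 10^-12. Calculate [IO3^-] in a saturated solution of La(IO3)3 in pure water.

La(IO3)3(s) ⇌ La^3+(aq) + 3 IO3^-(aq)
Ksp = [La^3+][IO3^-]^3
With molar solubility s: [La^3+] = s, [IO3^-] = 3s.
Substituting: Ksp = s(3s)^3 = 27s^4
s = (3.2 × 10^-12 / 27)^(1/4) = 5.87 x 10^-4 M
[IO3^-] = 3s = 1.8 × 10^-3 M

[IO3^-] ≈ 1.8 x 10^-3 M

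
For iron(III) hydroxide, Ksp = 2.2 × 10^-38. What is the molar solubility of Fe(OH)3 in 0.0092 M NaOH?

Fe(OH)3(s) <=> Fe^3+ + 3 OH^-
Ksp = [Fe^3+][OH^-]^3
If s mol/L dissolves here, [Fe^3+] = s, [OH^-] = 0.0092 + 3s ≈ 0.0092 (since OH^- from NaOH dominates).
Ksp ≈ s × (0.0092)^3
s = 2.8 × 10^-32 M
Check: 3s = 8.5 × 10^-32 ≪ 0.0092, so the approximation is valid.

s = 2.8e-32 M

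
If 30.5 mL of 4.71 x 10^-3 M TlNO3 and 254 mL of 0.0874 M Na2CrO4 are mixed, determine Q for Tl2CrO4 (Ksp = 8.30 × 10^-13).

Total volume = 30.5 + 254 = 284.5 mL.
[Tl^+] = 4.71 × 10^-3 × (30.5/284.5) = 5.049 × 10^-4 M
[CrO4^2-] = 8.74 × 10^-2 × (254/284.5) = 7.803 x 10^-2 M
Tl2CrO4(s) <=> 2 Tl^+ + CrO4^2-, so Q = [Tl^+]^2[CrO4^2-]
Q = (5.049 x 10^-4)^2(7.803 × 10^-2) = 1.99 × 10^-8
Q > Ksp, so Tl2CrO4 will precipitate.

Q = 1.99 × 10^-8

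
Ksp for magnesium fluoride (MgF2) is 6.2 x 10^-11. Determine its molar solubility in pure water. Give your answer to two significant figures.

MgF2(s) ⇌ Mg^2+ + 2 F^-
Ksp = [Mg^2+][F^-]^2
Let s = molar solubility. Then [Mg^2+] = s and [F^-] = 2s.
Ksp = s(2s)^2 = 4s^3
s = (6.2 x 10^-11 / 4)^(1/3) = 2.5 × 10^-4 M

s = 2.5 × 10^-4 M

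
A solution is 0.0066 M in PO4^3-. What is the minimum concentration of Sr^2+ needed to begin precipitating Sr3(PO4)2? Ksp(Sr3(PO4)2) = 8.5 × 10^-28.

Sr3(PO4)2(s) ⇌ 3 Sr^2+ + 2 PO4^3-
Ksp = [Sr^2+]^3[PO4^3-]^2
Precipitation begins when Q = Ksp. With [PO4^3-] = 0.0066 M:
8.5 × 10^-28 = (0.0066)^2 × [Sr^2+]^3
[Sr^2+] = (8.5 × 10^-28 / 4.36 × 10^-5)^(1/3) = 2.7 × 10^-8 M

[Sr^2+] = 2.7 x 10^-8 M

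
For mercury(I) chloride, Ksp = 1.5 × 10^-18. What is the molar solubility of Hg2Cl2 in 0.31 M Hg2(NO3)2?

Hg2Cl2(s) <=> Hg2^2+ + 2 Cl^-
Ksp = [Hg2^2+][Cl^-]^2
Let s be the molar solubility in this solution. [Hg2^2+] = 0.31 + s ≈ 0.31, [Cl^-] = 2s (since Hg2^2+ from Hg2(NO3)2 dominates).
Ksp ≈ 0.31 × (2s)^2
s = 1.1 × 10^-9 M
Check: s = 1.1 × 10^-9 ≪ 0.31, so the approximation is valid.

s ≈ 1.1 x 10^-9 M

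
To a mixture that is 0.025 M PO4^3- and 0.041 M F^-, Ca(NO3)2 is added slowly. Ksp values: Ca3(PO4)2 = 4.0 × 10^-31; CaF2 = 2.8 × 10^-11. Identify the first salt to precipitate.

Precipitation of each salt starts when its ion product equals its Ksp.
For Ca3(PO4)2: 4.0 × 10^-31 = (0.025)^2 × [Ca^2+]^3  ⇒  [Ca^2+] = 8.6 x 10^-10 M.
For CaF2: 2.8 × 10^-11 = (0.041)^2 × [Ca^2+]  ⇒  [Ca^2+] = 1.7 x 10^-8 M.
The salt with the lower threshold [Ca^2+] precipitates first: Ca3(PO4)2.

Ca3(PO4)2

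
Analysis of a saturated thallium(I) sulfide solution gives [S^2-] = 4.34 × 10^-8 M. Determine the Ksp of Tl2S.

Tl2S(s) <=> 2 Tl^+ + S^2-
Stoichiometry gives [Tl^+] = (2/1)[S^2-] = 8.680 x 10^-8 M.
Ksp = [Tl^+]^2[S^2-]
Ksp = (8.680 × 10^-8)^2 × 4.34 × 10^-8 = 3.27 × 10^-22

Ksp = 3.27 × 10^-22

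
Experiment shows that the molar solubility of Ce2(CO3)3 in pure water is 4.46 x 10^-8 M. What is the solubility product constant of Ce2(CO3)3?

Ce2(CO3)3(s) ⇌ 2 Ce^3+(aq) + 3 CO3^2-(aq)
Let s = molar solubility. Then [Ce^3+] = 2s and [CO3^2-] = 3s.
Ksp = [Ce^3+]^2[CO3^2-]^3
Ksp = (2s)^2(3s)^3 = 108s^5
With s = 4.46 × 10^-8: Ksp = 1.91 × 10^-35

Ksp ≈ 1.91 × 10^-35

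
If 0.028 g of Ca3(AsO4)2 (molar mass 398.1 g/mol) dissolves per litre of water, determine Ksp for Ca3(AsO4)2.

1.9e-19

Molar solubility s = (2.8 × 10^-2 g/L) / (398.1 g/mol) = 7.03 x 10^-5 M.
Ca3(AsO4)2(s) <=> 3 Ca^2+ + 2 AsO4^3-
With molar solubility s: [Ca^2+] = 3s, [AsO4^3-] = 2s.
Ksp = [Ca^2+]^3[AsO4^3-]^2
Ksp = (3s)^3(2s)^2 = 108s^5
Ksp = 108 × (7.03 × 10^-5)^5 = 1.9 x 10^-19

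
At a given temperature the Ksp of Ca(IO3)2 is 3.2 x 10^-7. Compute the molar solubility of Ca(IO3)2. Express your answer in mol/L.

Ca(IO3)2(s) ⇌ Ca^2+ + 2 IO3^-
Ksp = [Ca^2+][IO3^-]^2
If s mol/L of Ca(IO3)2 dissolves, [Ca^2+] = s and [IO3^-] = 2s.
Substituting: Ksp = s(2s)^2 = 4s^3
Solving, s = (3.2 x 10^-7/4)^(1/3) = 4.3 × 10^-3 M

s ≈ 4.3 x 10^-3 M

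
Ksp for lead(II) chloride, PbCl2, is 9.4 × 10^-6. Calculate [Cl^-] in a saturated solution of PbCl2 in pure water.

[Cl^-] ≈ 2.7e-2 M

PbCl2(s) ⇌ Pb^2+(aq) + 2 Cl^-(aq)
Ksp = [Pb^2+][Cl^-]^2
If s mol/L of PbCl2 dissolves, [Pb^2+] = s and [Cl^-] = 2s.
So Ksp = s × (2s)^2 = 4s^3
s^3 = 9.4 × 10^-6 / 4, so s = 1.33 × 10^-2 M
[Cl^-] = 2s = 2.7 x 10^-2 M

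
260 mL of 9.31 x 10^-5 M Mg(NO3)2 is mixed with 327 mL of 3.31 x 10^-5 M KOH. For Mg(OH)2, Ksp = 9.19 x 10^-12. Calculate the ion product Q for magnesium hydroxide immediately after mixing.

Total volume = 260 + 327 = 587 mL.
[Mg^2+] = 9.31 x 10^-5 × (260/587) = 4.124 × 10^-5 M
[OH^-] = 3.31 x 10^-5 × (327/587) = 1.844 × 10^-5 M
Mg(OH)2(s) ⇌ Mg^2+(aq) + 2 OH^-(aq), so Q = [Mg^2+][OH^-]^2
Q = (4.124 × 10^-5)(1.844 × 10^-5)^2 = 1.40 × 10^-14
Q < Ksp, so no precipitate of Mg(OH)2 forms.

1.40 × 10^-14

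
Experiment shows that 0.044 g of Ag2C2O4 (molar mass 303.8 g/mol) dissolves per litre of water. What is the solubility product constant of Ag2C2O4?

Molar solubility s = (4.4 × 10^-2 g/L) / (303.8 g/mol) = 1.45 x 10^-4 M.
Ag2C2O4(s) ⇌ 2 Ag^+ + C2O4^2-
For each mole of Ag2C2O4 that dissolves: [Ag^+] = 2s, [C2O4^2-] = s.
Ksp = [Ag^+]^2[C2O4^2-]
Substituting: Ksp = (2s)^2s = 4s^3
With s = 1.45 × 10^-4: Ksp = 1.2 × 10^-11

Ksp = 1.2e-11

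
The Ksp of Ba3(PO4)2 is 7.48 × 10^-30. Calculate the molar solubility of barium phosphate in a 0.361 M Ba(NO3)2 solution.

Ba3(PO4)2(s) <=> 3 Ba^2+ + 2 PO4^3-
Ksp = [Ba^2+]^3[PO4^3-]^2
Let s = moles of Ba3(PO4)2 that dissolve per litre. [Ba^2+] = 0.361 + 3s ≈ 0.361, [PO4^3-] = 2s (Ksp is small, so little additional dissolves).
Ksp ≈ (0.361)^3 × (2s)^2
s = 6.30 × 10^-15 M
Check: 3s = 1.9 x 10^-14 ≪ 0.361, so the approximation is valid.

6.30 x 10^-15 M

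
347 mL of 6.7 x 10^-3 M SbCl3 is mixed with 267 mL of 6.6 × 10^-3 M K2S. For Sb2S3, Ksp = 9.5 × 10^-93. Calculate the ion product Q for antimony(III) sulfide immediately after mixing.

Total volume = 347 + 267 = 614 mL.
[Sb^3+] = 6.7 × 10^-3 × (347/614) = 3.79 × 10^-3 M
[S^2-] = 6.6 × 10^-3 × (267/614) = 2.87 × 10^-3 M
Sb2S3(s) ⇌ 2 Sb^3+ + 3 S^2-, so Q = [Sb^3+]^2[S^2-]^3
Q = (3.79 × 10^-3)^2(2.87 × 10^-3)^3 = 3.4 × 10^-13
Q > Ksp, so Sb2S3 will precipitate.

Q ≈ 3.4e-13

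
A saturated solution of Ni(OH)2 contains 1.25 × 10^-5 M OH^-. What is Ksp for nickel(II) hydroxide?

9.77 x 10^-16

Ni(OH)2(s) ⇌ Ni^2+ + 2 OH^-
Stoichiometry gives [Ni^2+] = (1/2)[OH^-] = 6.250 × 10^-6 M.
Ksp = [Ni^2+][OH^-]^2
Ksp = 6.250 × 10^-6 × (1.25 × 10^-5)^2 = 9.77 × 10^-16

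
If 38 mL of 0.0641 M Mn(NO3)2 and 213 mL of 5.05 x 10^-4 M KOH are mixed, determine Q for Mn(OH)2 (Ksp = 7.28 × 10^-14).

Q ≈ 1.78 × 10^-9

Total volume = 38 + 213 = 251 mL.
[Mn^2+] = 6.41 x 10^-2 × (38/251) = 9.704 × 10^-3 M
[OH^-] = 5.05 × 10^-4 × (213/251) = 4.285 × 10^-4 M
Mn(OH)2(s) ⇌ Mn^2+ + 2 OH^-, so Q = [Mn^2+][OH^-]^2
Q = (9.704 × 10^-3)(4.285 x 10^-4)^2 = 1.78 × 10^-9
Q > Ksp, so Mn(OH)2 will precipitate.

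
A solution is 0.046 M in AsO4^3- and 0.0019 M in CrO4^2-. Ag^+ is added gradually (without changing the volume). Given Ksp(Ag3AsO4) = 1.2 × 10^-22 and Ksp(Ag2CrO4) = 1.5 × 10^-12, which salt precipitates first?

Ag3AsO4

Precipitation of each salt starts when its ion product equals its Ksp.
For Ag3AsO4: 1.2 × 10^-22 = 0.046 × [Ag^+]^3  ⇒  [Ag^+] = 1.4 x 10^-7 M.
For Ag2CrO4: 1.5 × 10^-12 = 0.0019 × [Ag^+]^2  ⇒  [Ag^+] = 2.8 x 10^-5 M.
The salt with the lower threshold [Ag^+] precipitates first: Ag3AsO4.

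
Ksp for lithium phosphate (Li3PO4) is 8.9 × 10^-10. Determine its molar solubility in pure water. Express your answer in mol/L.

Li3PO4(s) ⇌ 3 Li^+(aq) + PO4^3-(aq)
Ksp = [Li^+]^3[PO4^3-]
If s mol/L of Li3PO4 dissolves, [Li^+] = 3s and [PO4^3-] = s.
Substituting: Ksp = (3s)^3s = 27s^4
s^4 = 8.9 × 10^-10 / 27, so s = 2.4 × 10^-3 M

s = 2.4 x 10^-3 M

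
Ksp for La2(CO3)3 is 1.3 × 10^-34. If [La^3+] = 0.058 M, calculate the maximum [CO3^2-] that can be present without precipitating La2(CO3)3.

3.4e-11 M

La2(CO3)3(s) ⇌ 2 La^3+ + 3 CO3^2-
Ksp = [La^3+]^2[CO3^2-]^3
Precipitation begins when Q = Ksp. With [La^3+] = 0.058 M:
1.3 × 10^-34 = (0.058)^2 × [CO3^2-]^3
[CO3^2-] = (1.3 × 10^-34 / 3.36 x 10^-3)^(1/3) = 3.4 × 10^-11 M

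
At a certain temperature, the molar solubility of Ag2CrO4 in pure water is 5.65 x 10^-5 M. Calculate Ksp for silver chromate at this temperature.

Ksp = 7.21e-13

Ag2CrO4(s) ⇌ 2 Ag^+ + CrO4^2-
For each mole of Ag2CrO4 that dissolves: [Ag^+] = 2s, [CrO4^2-] = s.
Ksp = [Ag^+]^2[CrO4^2-]
So Ksp = (2s)^2 × s = 4s^3
Ksp = 4 × (5.65 × 10^-5)^3 = 7.21 × 10^-13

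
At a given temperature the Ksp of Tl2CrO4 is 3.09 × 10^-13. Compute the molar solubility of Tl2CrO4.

Tl2CrO4(s) ⇌ 2 Tl^+(aq) + CrO4^2-(aq)
Ksp = [Tl^+]^2[CrO4^2-]
If s mol/L of Tl2CrO4 dissolves, [Tl^+] = 2s and [CrO4^2-] = s.
Substituting: Ksp = (2s)^2s = 4s^3
s = (3.09 × 10^-13 / 4)^(1/3) = 4.26 × 10^-5 M

s ≈ 4.26e-5 M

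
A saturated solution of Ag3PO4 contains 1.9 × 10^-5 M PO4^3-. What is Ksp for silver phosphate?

Ag3PO4(s) ⇌ 3 Ag^+ + PO4^3-
Stoichiometry gives [Ag^+] = (3/1)[PO4^3-] = 5.70 × 10^-5 M.
Ksp = [Ag^+]^3[PO4^3-]
Ksp = (5.70 × 10^-5)^3 × 1.9 × 10^-5 = 3.5 × 10^-18

Ksp = 3.5 × 10^-18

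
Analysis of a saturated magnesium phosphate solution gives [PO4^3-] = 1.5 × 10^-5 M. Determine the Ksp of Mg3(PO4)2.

Ksp = 2.6 x 10^-24

Mg3(PO4)2(s) ⇌ 3 Mg^2+(aq) + 2 PO4^3-(aq)
Stoichiometry gives [Mg^2+] = (3/2)[PO4^3-] = 2.25 × 10^-5 M.
Ksp = [Mg^2+]^3[PO4^3-]^2
Ksp = (2.25 × 10^-5)^3 × (1.5 × 10^-5)^2 = 2.6 x 10^-24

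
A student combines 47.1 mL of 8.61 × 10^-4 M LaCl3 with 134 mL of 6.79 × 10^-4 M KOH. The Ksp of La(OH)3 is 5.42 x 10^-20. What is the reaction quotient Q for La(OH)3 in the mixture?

Q = 2.84e-14

Total volume = 47.1 + 134 = 181.1 mL.
[La^3+] = 8.61 × 10^-4 × (47.1/181.1) = 2.239 × 10^-4 M
[OH^-] = 6.79 × 10^-4 × (134/181.1) = 5.024 × 10^-4 M
La(OH)3(s) <=> La^3+(aq) + 3 OH^-(aq), so Q = [La^3+][OH^-]^3
Q = (2.239 × 10^-4)(5.024 × 10^-4)^3 = 2.84 x 10^-14
Q > Ksp, so La(OH)3 will precipitate.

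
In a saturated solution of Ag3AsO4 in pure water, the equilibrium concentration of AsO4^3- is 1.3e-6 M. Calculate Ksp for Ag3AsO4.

Ag3AsO4(s) ⇌ 3 Ag^+ + AsO4^3-
Stoichiometry gives [Ag^+] = (3/1)[AsO4^3-] = 3.90 x 10^-6 M.
Ksp = [Ag^+]^3[AsO4^3-]
Ksp = (3.90 × 10^-6)^3 × 1.3 × 10^-6 = 7.7 x 10^-23

Ksp ≈ 7.7 x 10^-23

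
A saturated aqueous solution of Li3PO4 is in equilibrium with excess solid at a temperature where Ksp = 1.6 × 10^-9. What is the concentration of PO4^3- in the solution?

Li3PO4(s) ⇌ 3 Li^+ + PO4^3-
Ksp = [Li^+]^3[PO4^3-]
With molar solubility s: [Li^+] = 3s, [PO4^3-] = s.
Substituting: Ksp = (3s)^3s = 27s^4
s = (1.6 × 10^-9 / 27)^(1/4) = 2.77 × 10^-3 M
[PO4^3-] = s = 2.8 x 10^-3 M

2.8 × 10^-3 M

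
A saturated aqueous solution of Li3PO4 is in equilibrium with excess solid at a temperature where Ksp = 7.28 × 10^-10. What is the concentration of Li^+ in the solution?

Li3PO4(s) <=> 3 Li^+(aq) + PO4^3-(aq)
Ksp = [Li^+]^3[PO4^3-]
With molar solubility s: [Li^+] = 3s, [PO4^3-] = s.
So Ksp = (3s)^3 × s = 27s^4
Solving, s = (7.28 × 10^-10/27)^(1/4) = 2.279 × 10^-3 M
[Li^+] = 3s = 6.84 × 10^-3 M

[Li^+] ≈ 6.84e-3 M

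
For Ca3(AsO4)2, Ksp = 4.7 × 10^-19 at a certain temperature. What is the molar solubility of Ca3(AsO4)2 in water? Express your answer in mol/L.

Ca3(AsO4)2(s) ⇌ 3 Ca^2+ + 2 AsO4^3-
Ksp = [Ca^2+]^3[AsO4^3-]^2
If s mol/L of Ca3(AsO4)2 dissolves, [Ca^2+] = 3s and [AsO4^3-] = 2s.
Ksp = (3s)^3(2s)^2 = 108s^5
Solving, s = (4.7 × 10^-19/108)^(1/5) = 8.5 × 10^-5 M

s = 8.5 × 10^-5 M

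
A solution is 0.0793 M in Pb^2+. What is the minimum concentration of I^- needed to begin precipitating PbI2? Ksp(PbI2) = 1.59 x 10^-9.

PbI2(s) ⇌ Pb^2+(aq) + 2 I^-(aq)
Ksp = [Pb^2+][I^-]^2
Precipitation begins when Q = Ksp. With [Pb^2+] = 0.0793 M:
1.59 x 10^-9 = (0.0793) × [I^-]^2
[I^-] = (1.59 x 10^-9 / 7.93 x 10^-2)^(1/2) = 1.42 × 10^-4 M

[I^-] = 1.42 × 10^-4 M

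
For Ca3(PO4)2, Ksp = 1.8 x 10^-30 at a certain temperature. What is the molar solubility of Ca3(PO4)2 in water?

Ca3(PO4)2(s) ⇌ 3 Ca^2+ + 2 PO4^3-
Ksp = [Ca^2+]^3[PO4^3-]^2
With molar solubility s: [Ca^2+] = 3s, [PO4^3-] = 2s.
Substituting: Ksp = (3s)^3(2s)^2 = 108s^5
s^5 = 1.8 x 10^-30 / 108, so s = 4.4 × 10^-7 M

s ≈ 4.4 × 10^-7 M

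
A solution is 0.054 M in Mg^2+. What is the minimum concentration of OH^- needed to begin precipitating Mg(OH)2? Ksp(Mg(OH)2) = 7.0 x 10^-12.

Mg(OH)2(s) <=> Mg^2+ + 2 OH^-
Ksp = [Mg^2+][OH^-]^2
Precipitation begins when Q = Ksp. With [Mg^2+] = 0.054 M:
7.0 x 10^-12 = (0.054) × [OH^-]^2
[OH^-] = (7.0 x 10^-12 / 5.4 x 10^-2)^(1/2) = 1.1 × 10^-5 M

[OH^-] = 1.1 x 10^-5 M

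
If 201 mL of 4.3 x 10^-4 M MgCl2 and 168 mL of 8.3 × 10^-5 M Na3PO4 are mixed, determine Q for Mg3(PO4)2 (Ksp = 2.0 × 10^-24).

Total volume = 201 + 168 = 369 mL.
[Mg^2+] = 4.3 × 10^-4 × (201/369) = 2.34 x 10^-4 M
[PO4^3-] = 8.3 × 10^-5 × (168/369) = 3.78 × 10^-5 M
Mg3(PO4)2(s) ⇌ 3 Mg^2+(aq) + 2 PO4^3-(aq), so Q = [Mg^2+]^3[PO4^3-]^2
Q = (2.34 x 10^-4)^3(3.78 × 10^-5)^2 = 1.8 × 10^-20
Q > Ksp, so Mg3(PO4)2 will precipitate.

Q ≈ 1.8 × 10^-20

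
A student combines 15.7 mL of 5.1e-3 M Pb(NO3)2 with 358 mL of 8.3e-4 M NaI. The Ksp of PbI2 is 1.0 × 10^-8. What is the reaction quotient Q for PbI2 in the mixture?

Q = 1.4 × 10^-10

Total volume = 15.7 + 358 = 373.7 mL.
[Pb^2+] = 5.1 × 10^-3 × (15.7/373.7) = 2.14 x 10^-4 M
[I^-] = 8.3 x 10^-4 × (358/373.7) = 7.95 × 10^-4 M
PbI2(s) <=> Pb^2+(aq) + 2 I^-(aq), so Q = [Pb^2+][I^-]^2
Q = (2.14 x 10^-4)(7.95 x 10^-4)^2 = 1.4 × 10^-10
Q < Ksp, so no precipitate of PbI2 forms.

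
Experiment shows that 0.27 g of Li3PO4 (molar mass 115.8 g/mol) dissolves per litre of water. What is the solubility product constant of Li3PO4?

Ksp = 8.0e-10

Molar solubility s = (2.7 × 10^-1 g/L) / (115.8 g/mol) = 2.33 × 10^-3 M.
Li3PO4(s) ⇌ 3 Li^+(aq) + PO4^3-(aq)
With molar solubility s: [Li^+] = 3s, [PO4^3-] = s.
Ksp = [Li^+]^3[PO4^3-]
Ksp = (3s)^3s = 27s^4
With s = 2.33 x 10^-3: Ksp = 8.0 x 10^-10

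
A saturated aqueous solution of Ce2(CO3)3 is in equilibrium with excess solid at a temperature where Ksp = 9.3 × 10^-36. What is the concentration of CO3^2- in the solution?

Ce2(CO3)3(s) ⇌ 2 Ce^3+ + 3 CO3^2-
Ksp = [Ce^3+]^2[CO3^2-]^3
For each mole of Ce2(CO3)3 that dissolves: [Ce^3+] = 2s, [CO3^2-] = 3s.
So Ksp = (2s)^2 × (3s)^3 = 108s^5
s^5 = 9.3 × 10^-36 / 108, so s = 3.86 × 10^-8 M
[CO3^2-] = 3s = 1.2 x 10^-7 M

1.2 × 10^-7 M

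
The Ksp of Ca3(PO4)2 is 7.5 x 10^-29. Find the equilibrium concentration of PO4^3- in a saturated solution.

Ca3(PO4)2(s) <=> 3 Ca^2+ + 2 PO4^3-
Ksp = [Ca^2+]^3[PO4^3-]^2
With molar solubility s: [Ca^2+] = 3s, [PO4^3-] = 2s.
So Ksp = (3s)^3 × (2s)^2 = 108s^5
Solving, s = (7.5 x 10^-29/108)^(1/5) = 9.30 × 10^-7 M
[PO4^3-] = 2s = 1.9 × 10^-6 M

[PO4^3-] = 1.9e-6 M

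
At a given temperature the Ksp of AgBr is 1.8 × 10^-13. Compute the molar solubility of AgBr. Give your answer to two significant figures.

AgBr(s) ⇌ Ag^+ + Br^-
Ksp = [Ag^+][Br^-]
If s mol/L of AgBr dissolves, [Ag^+] = s and [Br^-] = s.
Ksp = s × s = s^2
s = (1.8 × 10^-13)^(1/2) = 4.2 x 10^-7 M

4.2 × 10^-7 M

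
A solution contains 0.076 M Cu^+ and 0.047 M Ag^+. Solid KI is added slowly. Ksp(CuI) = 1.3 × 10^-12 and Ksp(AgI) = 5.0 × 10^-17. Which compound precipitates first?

AgI

Each salt begins to precipitate when Q = Ksp, i.e. when [I^-] reaches its threshold.
For CuI: 1.3 × 10^-12 = 0.076 × [I^-]  ⇒  [I^-] = 1.7 × 10^-11 M.
For AgI: 5.0 × 10^-17 = 0.047 × [I^-]  ⇒  [I^-] = 1.1 × 10^-15 M.
The salt with the lower threshold [I^-] precipitates first: AgI.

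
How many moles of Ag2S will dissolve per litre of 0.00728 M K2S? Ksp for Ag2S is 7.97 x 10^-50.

Ag2S(s) ⇌ 2 Ag^+(aq) + S^2-(aq)
Ksp = [Ag^+]^2[S^2-]
Let s be the molar solubility in this solution. [Ag^+] = 2s, [S^2-] = 0.00728 + s ≈ 0.00728 (since S^2- from K2S dominates).
Ksp ≈ (2s)^2 × 0.00728
s = 1.65 × 10^-24 M
Check: s = 1.7 x 10^-24 ≪ 0.00728, so the approximation is valid.

1.65 x 10^-24 M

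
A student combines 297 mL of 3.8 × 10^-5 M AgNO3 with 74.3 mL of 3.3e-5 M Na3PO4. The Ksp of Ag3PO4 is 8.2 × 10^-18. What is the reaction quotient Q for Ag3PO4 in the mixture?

Total volume = 297 + 74.3 = 371.3 mL.
[Ag^+] = 3.8 x 10^-5 × (297/371.3) = 3.04 × 10^-5 M
[PO4^3-] = 3.3 x 10^-5 × (74.3/371.3) = 6.60 × 10^-6 M
Ag3PO4(s) <=> 3 Ag^+(aq) + PO4^3-(aq), so Q = [Ag^+]^3[PO4^3-]
Q = (3.04 x 10^-5)^3(6.60 × 10^-6) = 1.9 × 10^-19
Q < Ksp, so no precipitate of Ag3PO4 forms.

Q = 1.9e-19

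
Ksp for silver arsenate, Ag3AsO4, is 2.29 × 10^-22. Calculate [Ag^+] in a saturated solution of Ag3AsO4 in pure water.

5.12e-6 M

Ag3AsO4(s) ⇌ 3 Ag^+ + AsO4^3-
Ksp = [Ag^+]^3[AsO4^3-]
For each mole of Ag3AsO4 that dissolves: [Ag^+] = 3s, [AsO4^3-] = s.
Ksp = (3s)^3s = 27s^4
Solving, s = (2.29 × 10^-22/27)^(1/4) = 1.707 x 10^-6 M
[Ag^+] = 3s = 5.12 × 10^-6 M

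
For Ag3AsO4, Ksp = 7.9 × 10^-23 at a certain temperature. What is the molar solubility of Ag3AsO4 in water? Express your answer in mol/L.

Ag3AsO4(s) ⇌ 3 Ag^+ + AsO4^3-
Ksp = [Ag^+]^3[AsO4^3-]
For each mole of Ag3AsO4 that dissolves: [Ag^+] = 3s, [AsO4^3-] = s.
Ksp = (3s)^3s = 27s^4
s^4 = 7.9 × 10^-23 / 27, so s = 1.3 x 10^-6 M

s = 1.3e-6 M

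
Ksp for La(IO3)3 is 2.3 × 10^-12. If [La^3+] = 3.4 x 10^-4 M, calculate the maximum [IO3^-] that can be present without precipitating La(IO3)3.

La(IO3)3(s) ⇌ La^3+ + 3 IO3^-
Ksp = [La^3+][IO3^-]^3
Precipitation begins when Q = Ksp. With [La^3+] = 3.4 x 10^-4 M:
2.3 × 10^-12 = (3.4 x 10^-4) × [IO3^-]^3
[IO3^-] = (2.3 × 10^-12 / 3.4 x 10^-4)^(1/3) = 1.9 × 10^-3 M

[IO3^-] ≈ 1.9e-3 M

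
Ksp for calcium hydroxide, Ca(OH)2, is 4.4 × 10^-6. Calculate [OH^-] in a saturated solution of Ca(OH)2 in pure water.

2.1 × 10^-2 M

Ca(OH)2(s) <=> Ca^2+ + 2 OH^-
Ksp = [Ca^2+][OH^-]^2
If s mol/L of Ca(OH)2 dissolves, [Ca^2+] = s and [OH^-] = 2s.
Substituting: Ksp = s(2s)^2 = 4s^3
s = (4.4 × 10^-6 / 4)^(1/3) = 1.03 x 10^-2 M
[OH^-] = 2s = 2.1 x 10^-2 M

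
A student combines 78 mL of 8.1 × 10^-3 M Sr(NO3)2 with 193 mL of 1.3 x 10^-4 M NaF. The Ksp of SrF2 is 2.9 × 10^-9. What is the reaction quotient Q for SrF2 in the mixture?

Q ≈ 2.0e-11

Total volume = 78 + 193 = 271 mL.
[Sr^2+] = 8.1 x 10^-3 × (78/271) = 2.33 × 10^-3 M
[F^-] = 1.3 × 10^-4 × (193/271) = 9.26 × 10^-5 M
SrF2(s) ⇌ Sr^2+ + 2 F^-, so Q = [Sr^2+][F^-]^2
Q = (2.33 × 10^-3)(9.26 × 10^-5)^2 = 2.0 × 10^-11
Q < Ksp, so no precipitate of SrF2 forms.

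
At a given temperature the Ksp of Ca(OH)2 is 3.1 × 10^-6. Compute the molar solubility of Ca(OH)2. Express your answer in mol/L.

s ≈ 9.2 x 10^-3 M

Ca(OH)2(s) <=> Ca^2+ + 2 OH^-
Ksp = [Ca^2+][OH^-]^2
With molar solubility s: [Ca^2+] = s, [OH^-] = 2s.
Ksp = s(2s)^2 = 4s^3
s = (3.1 × 10^-6 / 4)^(1/3) = 9.2 × 10^-3 M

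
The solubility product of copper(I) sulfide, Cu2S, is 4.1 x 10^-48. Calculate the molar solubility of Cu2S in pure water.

s ≈ 1.0e-16 M

Cu2S(s) ⇌ 2 Cu^+(aq) + S^2-(aq)
Ksp = [Cu^+]^2[S^2-]
If s mol/L of Cu2S dissolves, [Cu^+] = 2s and [S^2-] = s.
Substituting: Ksp = (2s)^2s = 4s^3
s^3 = 4.1 x 10^-48 / 4, so s = 1.0 × 10^-16 M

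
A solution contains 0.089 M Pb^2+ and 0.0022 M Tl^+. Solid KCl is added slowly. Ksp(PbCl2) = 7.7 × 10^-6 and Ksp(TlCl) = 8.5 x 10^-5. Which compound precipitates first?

PbCl2

Precipitation of each salt starts when its ion product equals its Ksp.
For PbCl2: 7.7 × 10^-6 = 0.089 × [Cl^-]^2  ⇒  [Cl^-] = 9.3 x 10^-3 M.
For TlCl: 8.5 x 10^-5 = 0.0022 × [Cl^-]  ⇒  [Cl^-] = 3.9 × 10^-2 M.
The salt with the lower threshold [Cl^-] precipitates first: PbCl2.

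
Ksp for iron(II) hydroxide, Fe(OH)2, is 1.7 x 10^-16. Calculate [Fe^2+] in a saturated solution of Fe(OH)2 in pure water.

Fe(OH)2(s) <=> Fe^2+(aq) + 2 OH^-(aq)
Ksp = [Fe^2+][OH^-]^2
For each mole of Fe(OH)2 that dissolves: [Fe^2+] = s, [OH^-] = 2s.
Ksp = s(2s)^2 = 4s^3
s^3 = 1.7 x 10^-16 / 4, so s = 3.49 x 10^-6 M
[Fe^2+] = s = 3.5 × 10^-6 M

[Fe^2+] ≈ 3.5 x 10^-6 M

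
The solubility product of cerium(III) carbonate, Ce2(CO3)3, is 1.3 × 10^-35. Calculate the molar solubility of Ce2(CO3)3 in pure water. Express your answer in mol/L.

s ≈ 4.1 x 10^-8 M

Ce2(CO3)3(s) <=> 2 Ce^3+(aq) + 3 CO3^2-(aq)
Ksp = [Ce^3+]^2[CO3^2-]^3
If s mol/L of Ce2(CO3)3 dissolves, [Ce^3+] = 2s and [CO3^2-] = 3s.
So Ksp = (2s)^2 × (3s)^3 = 108s^5
s = (1.3 × 10^-35 / 108)^(1/5) = 4.1 x 10^-8 M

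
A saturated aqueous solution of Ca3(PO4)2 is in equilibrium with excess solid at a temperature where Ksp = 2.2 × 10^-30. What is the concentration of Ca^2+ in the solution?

Ca3(PO4)2(s) ⇌ 3 Ca^2+ + 2 PO4^3-
Ksp = [Ca^2+]^3[PO4^3-]^2
For each mole of Ca3(PO4)2 that dissolves: [Ca^2+] = 3s, [PO4^3-] = 2s.
So Ksp = (3s)^3 × (2s)^2 = 108s^5
s^5 = 2.2 × 10^-30 / 108, so s = 4.59 × 10^-7 M
[Ca^2+] = 3s = 1.4 x 10^-6 M

1.4e-6 M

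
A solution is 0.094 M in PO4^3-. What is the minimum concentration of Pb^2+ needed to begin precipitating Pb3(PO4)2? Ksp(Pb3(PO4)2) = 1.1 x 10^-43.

[Pb^2+] ≈ 2.3 x 10^-14 M

Pb3(PO4)2(s) <=> 3 Pb^2+ + 2 PO4^3-
Ksp = [Pb^2+]^3[PO4^3-]^2
Precipitation begins when Q = Ksp. With [PO4^3-] = 0.094 M:
1.1 x 10^-43 = (0.094)^2 × [Pb^2+]^3
[Pb^2+] = (1.1 x 10^-43 / 8.84 × 10^-3)^(1/3) = 2.3 x 10^-14 M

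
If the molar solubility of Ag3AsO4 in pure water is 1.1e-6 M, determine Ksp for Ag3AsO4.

Ag3AsO4(s) <=> 3 Ag^+(aq) + AsO4^3-(aq)
With molar solubility s: [Ag^+] = 3s, [AsO4^3-] = s.
Ksp = [Ag^+]^3[AsO4^3-]
So Ksp = (3s)^3 × s = 27s^4
With s = 1.1 × 10^-6: Ksp = 4.0 × 10^-23

4.0e-23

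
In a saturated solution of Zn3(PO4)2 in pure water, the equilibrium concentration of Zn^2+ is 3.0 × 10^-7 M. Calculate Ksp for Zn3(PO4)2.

Zn3(PO4)2(s) ⇌ 3 Zn^2+(aq) + 2 PO4^3-(aq)
Stoichiometry gives [PO4^3-] = (2/3)[Zn^2+] = 2.00 × 10^-7 M.
Ksp = [Zn^2+]^3[PO4^3-]^2
Ksp = (3.0 × 10^-7)^3 × (2.00 x 10^-7)^2 = 1.1 × 10^-33

Ksp = 1.1 x 10^-33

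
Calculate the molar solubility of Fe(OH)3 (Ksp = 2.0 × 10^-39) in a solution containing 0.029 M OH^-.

Fe(OH)3(s) ⇌ Fe^3+(aq) + 3 OH^-(aq)
Ksp = [Fe^3+][OH^-]^3
Let s = moles of Fe(OH)3 that dissolve per litre. [Fe^3+] = s, [OH^-] = 0.029 + 3s ≈ 0.029 (since the OH^- already present dominates).
Ksp ≈ s × (0.029)^3
s = 8.2 x 10^-35 M
Check: 3s = 2.5 × 10^-34 ≪ 0.029, so the approximation is valid.

s ≈ 8.2 × 10^-35 M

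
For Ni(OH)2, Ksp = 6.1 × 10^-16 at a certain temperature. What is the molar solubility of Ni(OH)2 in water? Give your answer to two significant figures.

Ni(OH)2(s) <=> Ni^2+(aq) + 2 OH^-(aq)
Ksp = [Ni^2+][OH^-]^2
With molar solubility s: [Ni^2+] = s, [OH^-] = 2s.
Substituting: Ksp = s(2s)^2 = 4s^3
s = (6.1 × 10^-16 / 4)^(1/3) = 5.3 x 10^-6 M

s ≈ 5.3e-6 M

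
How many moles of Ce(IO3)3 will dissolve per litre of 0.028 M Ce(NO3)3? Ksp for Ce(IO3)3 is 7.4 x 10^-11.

Ce(IO3)3(s) ⇌ Ce^3+(aq) + 3 IO3^-(aq)
Ksp = [Ce^3+][IO3^-]^3
Let s be the molar solubility in this solution. [Ce^3+] = 0.028 + s ≈ 0.028, [IO3^-] = 3s (since Ce^3+ from Ce(NO3)3 dominates).
Ksp ≈ 0.028 × (3s)^3
s = 4.6 x 10^-4 M
Check: s = 4.6 x 10^-4 ≪ 0.028, so the approximation is valid.

s ≈ 4.6e-4 M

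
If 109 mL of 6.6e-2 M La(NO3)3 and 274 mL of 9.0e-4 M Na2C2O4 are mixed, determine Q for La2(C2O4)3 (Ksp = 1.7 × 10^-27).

Q ≈ 9.4e-14

Total volume = 109 + 274 = 383 mL.
[La^3+] = 6.6 x 10^-2 × (109/383) = 1.88 x 10^-2 M
[C2O4^2-] = 9.0 × 10^-4 × (274/383) = 6.44 x 10^-4 M
La2(C2O4)3(s) ⇌ 2 La^3+(aq) + 3 C2O4^2-(aq), so Q = [La^3+]^2[C2O4^2-]^3
Q = (1.88 × 10^-2)^2(6.44 × 10^-4)^3 = 9.4 × 10^-14
Q > Ksp, so La2(C2O4)3 will precipitate.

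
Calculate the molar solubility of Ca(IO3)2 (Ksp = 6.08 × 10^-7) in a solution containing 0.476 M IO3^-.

Ca(IO3)2(s) ⇌ Ca^2+ + 2 IO3^-
Ksp = [Ca^2+][IO3^-]^2
Let s = moles of Ca(IO3)2 that dissolve per litre. [Ca^2+] = s, [IO3^-] = 0.476 + 2s ≈ 0.476 (common-ion effect: IO3^- is already 0.476 M).
Ksp ≈ s × (0.476)^2
s = 2.68 × 10^-6 M
Check: 2s = 5.4 × 10^-6 ≪ 0.476, so the approximation is valid.

2.68e-6 M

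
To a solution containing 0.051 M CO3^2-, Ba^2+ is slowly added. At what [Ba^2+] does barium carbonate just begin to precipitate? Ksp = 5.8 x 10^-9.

BaCO3(s) <=> Ba^2+ + CO3^2-
Ksp = [Ba^2+][CO3^2-]
Precipitation begins when Q = Ksp. With [CO3^2-] = 0.051 M:
5.8 x 10^-9 = (0.051) × [Ba^2+]
[Ba^2+] = (5.8 x 10^-9 / 5.1 x 10^-2) = 1.1 × 10^-7 M

[Ba^2+] = 1.1e-7 M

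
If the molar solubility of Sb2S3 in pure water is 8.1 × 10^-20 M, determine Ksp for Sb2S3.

Sb2S3(s) ⇌ 2 Sb^3+ + 3 S^2-
With molar solubility s: [Sb^3+] = 2s, [S^2-] = 3s.
Ksp = [Sb^3+]^2[S^2-]^3
Ksp = (2s)^2(3s)^3 = 108s^5
With s = 8.1 × 10^-20: Ksp = 3.8 x 10^-94

Ksp ≈ 3.8 × 10^-94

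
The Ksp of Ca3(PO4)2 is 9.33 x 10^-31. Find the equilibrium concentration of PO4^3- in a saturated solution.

[PO4^3-] = 7.73 x 10^-7 M

Ca3(PO4)2(s) ⇌ 3 Ca^2+(aq) + 2 PO4^3-(aq)
Ksp = [Ca^2+]^3[PO4^3-]^2
Let s = molar solubility. Then [Ca^2+] = 3s and [PO4^3-] = 2s.
Substituting: Ksp = (3s)^3(2s)^2 = 108s^5
Solving, s = (9.33 x 10^-31/108)^(1/5) = 3.866 × 10^-7 M
[PO4^3-] = 2s = 7.73 × 10^-7 M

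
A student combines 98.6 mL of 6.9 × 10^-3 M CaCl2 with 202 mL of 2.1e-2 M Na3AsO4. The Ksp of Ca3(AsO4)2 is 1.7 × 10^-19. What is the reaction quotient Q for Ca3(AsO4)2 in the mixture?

Q ≈ 2.3 × 10^-12

Total volume = 98.6 + 202 = 300.6 mL.
[Ca^2+] = 6.9 × 10^-3 × (98.6/300.6) = 2.26 x 10^-3 M
[AsO4^3-] = 2.1 × 10^-2 × (202/300.6) = 1.41 x 10^-2 M
Ca3(AsO4)2(s) ⇌ 3 Ca^2+(aq) + 2 AsO4^3-(aq), so Q = [Ca^2+]^3[AsO4^3-]^2
Q = (2.26 x 10^-3)^3(1.41 × 10^-2)^2 = 2.3 x 10^-12
Q > Ksp, so Ca3(AsO4)2 will precipitate.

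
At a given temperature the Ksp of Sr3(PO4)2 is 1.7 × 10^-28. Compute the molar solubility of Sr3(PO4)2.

Sr3(PO4)2(s) <=> 3 Sr^2+ + 2 PO4^3-
Ksp = [Sr^2+]^3[PO4^3-]^2
Let s = molar solubility. Then [Sr^2+] = 3s and [PO4^3-] = 2s.
Substituting: Ksp = (3s)^3(2s)^2 = 108s^5
Solving, s = (1.7 × 10^-28/108)^(1/5) = 1.1 x 10^-6 M

s ≈ 1.1e-6 M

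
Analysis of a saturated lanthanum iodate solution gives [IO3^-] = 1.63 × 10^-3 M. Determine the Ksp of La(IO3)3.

Ksp ≈ 2.35e-12

La(IO3)3(s) ⇌ La^3+(aq) + 3 IO3^-(aq)
Stoichiometry gives [La^3+] = (1/3)[IO3^-] = 5.433 × 10^-4 M.
Ksp = [La^3+][IO3^-]^3
Ksp = 5.433 × 10^-4 × (1.63 x 10^-3)^3 = 2.35 × 10^-12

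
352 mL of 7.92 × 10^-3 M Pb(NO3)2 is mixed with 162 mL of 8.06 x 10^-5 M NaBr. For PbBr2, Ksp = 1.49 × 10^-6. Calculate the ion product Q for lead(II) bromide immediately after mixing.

Total volume = 352 + 162 = 514 mL.
[Pb^2+] = 7.92 x 10^-3 × (352/514) = 5.424 × 10^-3 M
[Br^-] = 8.06 × 10^-5 × (162/514) = 2.540 × 10^-5 M
PbBr2(s) <=> Pb^2+ + 2 Br^-, so Q = [Pb^2+][Br^-]^2
Q = (5.424 x 10^-3)(2.540 × 10^-5)^2 = 3.50 × 10^-12
Q < Ksp, so no precipitate of PbBr2 forms.

3.50 × 10^-12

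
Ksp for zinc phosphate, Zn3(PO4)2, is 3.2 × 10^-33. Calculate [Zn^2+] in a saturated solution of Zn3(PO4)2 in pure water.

Zn3(PO4)2(s) ⇌ 3 Zn^2+(aq) + 2 PO4^3-(aq)
Ksp = [Zn^2+]^3[PO4^3-]^2
For each mole of Zn3(PO4)2 that dissolves: [Zn^2+] = 3s, [PO4^3-] = 2s.
Ksp = (3s)^3(2s)^2 = 108s^5
s^5 = 3.2 × 10^-33 / 108, so s = 1.24 × 10^-7 M
[Zn^2+] = 3s = 3.7 x 10^-7 M

[Zn^2+] = 3.7e-7 M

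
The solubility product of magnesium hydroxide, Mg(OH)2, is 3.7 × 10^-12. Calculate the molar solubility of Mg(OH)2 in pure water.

s ≈ 9.7 × 10^-5 M

Mg(OH)2(s) ⇌ Mg^2+(aq) + 2 OH^-(aq)
Ksp = [Mg^2+][OH^-]^2
With molar solubility s: [Mg^2+] = s, [OH^-] = 2s.
Ksp = s(2s)^2 = 4s^3
Solving, s = (3.7 × 10^-12/4)^(1/3) = 9.7 × 10^-5 M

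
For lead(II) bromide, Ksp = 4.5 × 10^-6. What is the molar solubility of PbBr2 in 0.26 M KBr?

PbBr2(s) ⇌ Pb^2+(aq) + 2 Br^-(aq)
Ksp = [Pb^2+][Br^-]^2
Let s be the molar solubility in this solution. [Pb^2+] = s, [Br^-] = 0.26 + 2s ≈ 0.26 (since Br^- from KBr dominates).
Ksp ≈ s × (0.26)^2
s = 6.7 x 10^-5 M
Check: 2s = 1.3 × 10^-4 ≪ 0.26, so the approximation is valid.

s ≈ 6.7e-5 M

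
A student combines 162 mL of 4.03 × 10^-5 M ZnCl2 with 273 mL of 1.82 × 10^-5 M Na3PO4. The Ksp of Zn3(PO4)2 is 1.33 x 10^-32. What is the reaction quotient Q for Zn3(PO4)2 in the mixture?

Total volume = 162 + 273 = 435 mL.
[Zn^2+] = 4.03 x 10^-5 × (162/435) = 1.501 × 10^-5 M
[PO4^3-] = 1.82 × 10^-5 × (273/435) = 1.142 x 10^-5 M
Zn3(PO4)2(s) ⇌ 3 Zn^2+ + 2 PO4^3-, so Q = [Zn^2+]^3[PO4^3-]^2
Q = (1.501 x 10^-5)^3(1.142 × 10^-5)^2 = 4.41 x 10^-25
Q > Ksp, so Zn3(PO4)2 will precipitate.

Q = 4.41 x 10^-25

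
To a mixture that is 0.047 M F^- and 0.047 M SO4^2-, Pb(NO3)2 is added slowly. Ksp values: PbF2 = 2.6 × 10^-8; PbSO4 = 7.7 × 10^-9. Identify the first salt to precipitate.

PbSO4

Precipitation of each salt starts when its ion product equals its Ksp.
For PbF2: 2.6 × 10^-8 = (0.047)^2 × [Pb^2+]  ⇒  [Pb^2+] = 1.2 × 10^-5 M.
For PbSO4: 7.7 × 10^-9 = 0.047 × [Pb^2+]  ⇒  [Pb^2+] = 1.6 x 10^-7 M.
The salt with the lower threshold [Pb^2+] precipitates first: PbSO4.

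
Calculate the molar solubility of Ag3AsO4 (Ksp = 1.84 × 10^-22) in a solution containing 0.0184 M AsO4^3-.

Ag3AsO4(s) ⇌ 3 Ag^+(aq) + AsO4^3-(aq)
Ksp = [Ag^+]^3[AsO4^3-]
Let s be the molar solubility in this solution. [Ag^+] = 3s, [AsO4^3-] = 0.0184 + s ≈ 0.0184 (Ksp is small, so little additional dissolves).
Ksp ≈ (3s)^3 × 0.0184
s = 7.18 x 10^-8 M
Check: s = 7.2 × 10^-8 ≪ 0.0184, so the approximation is valid.

s ≈ 7.18e-8 M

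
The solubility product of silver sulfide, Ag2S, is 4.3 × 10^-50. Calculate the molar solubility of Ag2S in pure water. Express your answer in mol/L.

s ≈ 2.2 x 10^-17 M

Ag2S(s) ⇌ 2 Ag^+(aq) + S^2-(aq)
Ksp = [Ag^+]^2[S^2-]
Let s = molar solubility. Then [Ag^+] = 2s and [S^2-] = s.
So Ksp = (2s)^2 × s = 4s^3
s = (4.3 × 10^-50 / 4)^(1/3) = 2.2 × 10^-17 M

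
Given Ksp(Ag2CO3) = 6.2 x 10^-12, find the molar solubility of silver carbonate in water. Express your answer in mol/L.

1.2 × 10^-4 M

Ag2CO3(s) ⇌ 2 Ag^+ + CO3^2-
Ksp = [Ag^+]^2[CO3^2-]
Let s = molar solubility. Then [Ag^+] = 2s and [CO3^2-] = s.
So Ksp = (2s)^2 × s = 4s^3
s = (6.2 x 10^-12 / 4)^(1/3) = 1.2 × 10^-4 M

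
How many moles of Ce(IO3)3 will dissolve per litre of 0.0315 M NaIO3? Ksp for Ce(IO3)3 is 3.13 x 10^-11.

Ce(IO3)3(s) ⇌ Ce^3+ + 3 IO3^-
Ksp = [Ce^3+][IO3^-]^3
Let s = moles of Ce(IO3)3 that dissolve per litre. [Ce^3+] = s, [IO3^-] = 0.0315 + 3s ≈ 0.0315 (Ksp is small, so little additional dissolves).
Ksp ≈ s × (0.0315)^3
s = 1.00 x 10^-6 M
Check: 3s = 3.0 x 10^-6 ≪ 0.0315, so the approximation is valid.

1.00 × 10^-6 M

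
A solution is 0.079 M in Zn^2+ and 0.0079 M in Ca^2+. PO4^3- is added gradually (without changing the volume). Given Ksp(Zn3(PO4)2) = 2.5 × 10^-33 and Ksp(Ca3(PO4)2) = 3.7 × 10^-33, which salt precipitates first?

Each salt begins to precipitate when Q = Ksp, i.e. when [PO4^3-] reaches its threshold.
For Zn3(PO4)2: 2.5 × 10^-33 = (0.079)^3 × [PO4^3-]^2  ⇒  [PO4^3-] = 2.3 × 10^-15 M.
For Ca3(PO4)2: 3.7 × 10^-33 = (0.0079)^3 × [PO4^3-]^2  ⇒  [PO4^3-] = 8.7 x 10^-14 M.
The salt with the lower threshold [PO4^3-] precipitates first: Zn3(PO4)2.

Zn3(PO4)2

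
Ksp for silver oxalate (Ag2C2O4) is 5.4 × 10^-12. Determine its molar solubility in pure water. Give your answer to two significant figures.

1.1e-4 M

Ag2C2O4(s) ⇌ 2 Ag^+ + C2O4^2-
Ksp = [Ag^+]^2[C2O4^2-]
For each mole of Ag2C2O4 that dissolves: [Ag^+] = 2s, [C2O4^2-] = s.
So Ksp = (2s)^2 × s = 4s^3
s = (5.4 × 10^-12 / 4)^(1/3) = 1.1 × 10^-4 M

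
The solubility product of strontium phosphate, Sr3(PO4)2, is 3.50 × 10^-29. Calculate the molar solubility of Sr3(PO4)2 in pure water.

s ≈ 7.98e-7 M

Sr3(PO4)2(s) ⇌ 3 Sr^2+(aq) + 2 PO4^3-(aq)
Ksp = [Sr^2+]^3[PO4^3-]^2
With molar solubility s: [Sr^2+] = 3s, [PO4^3-] = 2s.
So Ksp = (3s)^3 × (2s)^2 = 108s^5
Solving, s = (3.50 × 10^-29/108)^(1/5) = 7.98 × 10^-7 M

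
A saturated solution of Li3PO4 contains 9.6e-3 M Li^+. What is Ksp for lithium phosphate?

Li3PO4(s) ⇌ 3 Li^+(aq) + PO4^3-(aq)
Stoichiometry gives [PO4^3-] = (1/3)[Li^+] = 3.20 x 10^-3 M.
Ksp = [Li^+]^3[PO4^3-]
Ksp = (9.6 × 10^-3)^3 × 3.20 × 10^-3 = 2.8 × 10^-9

Ksp ≈ 2.8e-9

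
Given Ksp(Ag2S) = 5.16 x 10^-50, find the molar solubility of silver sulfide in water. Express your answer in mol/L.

s ≈ 2.35e-17 M

Ag2S(s) ⇌ 2 Ag^+(aq) + S^2-(aq)
Ksp = [Ag^+]^2[S^2-]
Let s = molar solubility. Then [Ag^+] = 2s and [S^2-] = s.
Ksp = (2s)^2s = 4s^3
Solving, s = (5.16 x 10^-50/4)^(1/3) = 2.35 x 10^-17 M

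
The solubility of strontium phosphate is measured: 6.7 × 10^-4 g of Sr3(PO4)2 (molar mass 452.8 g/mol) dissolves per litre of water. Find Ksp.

Ksp ≈ 7.7e-28

Molar solubility s = (6.7 x 10^-4 g/L) / (452.8 g/mol) = 1.48 × 10^-6 M.
Sr3(PO4)2(s) ⇌ 3 Sr^2+(aq) + 2 PO4^3-(aq)
With molar solubility s: [Sr^2+] = 3s, [PO4^3-] = 2s.
Ksp = [Sr^2+]^3[PO4^3-]^2
Substituting: Ksp = (3s)^3(2s)^2 = 108s^5
With s = 1.48 × 10^-6: Ksp = 7.7 × 10^-28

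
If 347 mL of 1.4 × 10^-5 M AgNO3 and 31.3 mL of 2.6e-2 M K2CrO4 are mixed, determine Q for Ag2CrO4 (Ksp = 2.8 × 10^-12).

Total volume = 347 + 31.3 = 378.3 mL.
[Ag^+] = 1.4 x 10^-5 × (347/378.3) = 1.28 x 10^-5 M
[CrO4^2-] = 2.6 × 10^-2 × (31.3/378.3) = 2.15 × 10^-3 M
Ag2CrO4(s) <=> 2 Ag^+ + CrO4^2-, so Q = [Ag^+]^2[CrO4^2-]
Q = (1.28 x 10^-5)^2(2.15 × 10^-3) = 3.5 x 10^-13
Q < Ksp, so no precipitate of Ag2CrO4 forms.

Q ≈ 3.5 × 10^-13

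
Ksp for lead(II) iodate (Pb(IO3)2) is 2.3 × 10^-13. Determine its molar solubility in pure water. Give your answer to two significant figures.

Pb(IO3)2(s) <=> Pb^2+ + 2 IO3^-
Ksp = [Pb^2+][IO3^-]^2
With molar solubility s: [Pb^2+] = s, [IO3^-] = 2s.
Substituting: Ksp = s(2s)^2 = 4s^3
Solving, s = (2.3 × 10^-13/4)^(1/3) = 3.9 × 10^-5 M

3.9e-5 M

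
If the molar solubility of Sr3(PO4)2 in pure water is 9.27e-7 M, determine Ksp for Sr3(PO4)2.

Sr3(PO4)2(s) ⇌ 3 Sr^2+(aq) + 2 PO4^3-(aq)
Let s = molar solubility. Then [Sr^2+] = 3s and [PO4^3-] = 2s.
Ksp = [Sr^2+]^3[PO4^3-]^2
Substituting: Ksp = (3s)^3(2s)^2 = 108s^5
With s = 9.27 × 10^-7: Ksp = 7.39 × 10^-29

7.39 × 10^-29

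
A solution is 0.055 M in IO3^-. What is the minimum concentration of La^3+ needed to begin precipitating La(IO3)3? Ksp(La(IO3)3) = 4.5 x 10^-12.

La(IO3)3(s) ⇌ La^3+(aq) + 3 IO3^-(aq)
Ksp = [La^3+][IO3^-]^3
Precipitation begins when Q = Ksp. With [IO3^-] = 0.055 M:
4.5 x 10^-12 = (0.055)^3 × [La^3+]
[La^3+] = (4.5 x 10^-12 / 1.66 × 10^-4) = 2.7 × 10^-8 M

2.7 × 10^-8 M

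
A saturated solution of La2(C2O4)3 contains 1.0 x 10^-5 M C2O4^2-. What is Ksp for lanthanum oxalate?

La2(C2O4)3(s) <=> 2 La^3+ + 3 C2O4^2-
Stoichiometry gives [La^3+] = (2/3)[C2O4^2-] = 6.67 × 10^-6 M.
Ksp = [La^3+]^2[C2O4^2-]^3
Ksp = (6.67 × 10^-6)^2 × (1.0 × 10^-5)^3 = 4.4 x 10^-26

Ksp ≈ 4.4 × 10^-26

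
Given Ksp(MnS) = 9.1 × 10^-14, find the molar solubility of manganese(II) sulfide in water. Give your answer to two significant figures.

MnS(s) <=> Mn^2+ + S^2-
Ksp = [Mn^2+][S^2-]
If s mol/L of MnS dissolves, [Mn^2+] = s and [S^2-] = s.
Ksp = s^2
s = √(9.1 × 10^-14) = 3.0 x 10^-7 M

s = 3.0e-7 M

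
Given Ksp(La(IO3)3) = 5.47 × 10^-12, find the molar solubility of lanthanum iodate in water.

La(IO3)3(s) ⇌ La^3+ + 3 IO3^-
Ksp = [La^3+][IO3^-]^3
Let s = molar solubility. Then [La^3+] = s and [IO3^-] = 3s.
Substituting: Ksp = s(3s)^3 = 27s^4
s^4 = 5.47 × 10^-12 / 27, so s = 6.71 × 10^-4 M

s ≈ 6.71e-4 M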